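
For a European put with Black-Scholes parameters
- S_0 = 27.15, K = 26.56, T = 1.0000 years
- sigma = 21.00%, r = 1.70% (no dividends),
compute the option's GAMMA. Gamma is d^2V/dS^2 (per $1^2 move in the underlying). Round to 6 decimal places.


Answer: Gamma = 0.067079

Derivation:
d1 = 0.2905748656; d2 = 0.0805748656
phi(d1) = 0.3824507434; exp(-qT) = 1.0000000000; exp(-rT) = 0.9831436846
Gamma = exp(-qT) * phi(d1) / (S * sigma * sqrt(T)) = 1.0000000000 * 0.3824507434 / (27.1500 * 0.2100 * 1.0000000000) = 0.067079


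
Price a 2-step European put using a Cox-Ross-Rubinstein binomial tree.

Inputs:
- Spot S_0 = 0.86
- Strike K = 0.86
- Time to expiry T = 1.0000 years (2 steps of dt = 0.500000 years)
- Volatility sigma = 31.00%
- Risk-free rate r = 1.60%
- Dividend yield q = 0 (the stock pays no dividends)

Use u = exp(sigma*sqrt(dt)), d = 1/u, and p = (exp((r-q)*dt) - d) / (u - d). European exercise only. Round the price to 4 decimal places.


Answer: Price = V(0,0) = 0.0864

Derivation:
dt = T/N = 0.500000
u = exp(sigma*sqrt(dt)) = 1.245084; d = 1/u = 0.803159
p = (exp((r-q)*dt) - d) / (u - d) = 0.463593
Discount per step: exp(-r*dt) = 0.992032
Stock lattice S(k, i) with i counting down-moves:
  k=0: S(0,0) = 0.8600
  k=1: S(1,0) = 1.0708; S(1,1) = 0.6907
  k=2: S(2,0) = 1.3332; S(2,1) = 0.8600; S(2,2) = 0.5548
Terminal payoffs V(N, i) = max(K - S_T, 0):
  V(2,0) = 0.000000; V(2,1) = 0.000000; V(2,2) = 0.305245
Backward induction: V(k, i) = exp(-r*dt) * [p * V(k+1, i) + (1-p) * V(k+1, i+1)].
  V(1,0) = exp(-r*dt) * [p*0.000000 + (1-p)*0.000000] = 0.000000
  V(1,1) = exp(-r*dt) * [p*0.000000 + (1-p)*0.305245] = 0.162431
  V(0,0) = exp(-r*dt) * [p*0.000000 + (1-p)*0.162431] = 0.086435


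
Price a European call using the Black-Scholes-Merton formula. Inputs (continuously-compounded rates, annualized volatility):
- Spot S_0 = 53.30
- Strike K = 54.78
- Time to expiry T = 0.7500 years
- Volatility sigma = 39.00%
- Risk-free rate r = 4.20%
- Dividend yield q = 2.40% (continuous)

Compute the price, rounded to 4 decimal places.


Answer: Price = 6.7092

Derivation:
d1 = (ln(S/K) + (r - q + 0.5*sigma^2) * T) / (sigma * sqrt(T)) = 0.12775331
d2 = d1 - sigma * sqrt(T) = -0.20999660
exp(-rT) = 0.96899096; exp(-qT) = 0.98216103
C = S_0 * exp(-qT) * N(d1) - K * exp(-rT) * N(d2)
N(d1) = 0.55082790; N(d2) = 0.41683516
C = 53.3000 * 0.98216103 * 0.55082790 - 54.7800 * 0.96899096 * 0.41683516 = 6.7092


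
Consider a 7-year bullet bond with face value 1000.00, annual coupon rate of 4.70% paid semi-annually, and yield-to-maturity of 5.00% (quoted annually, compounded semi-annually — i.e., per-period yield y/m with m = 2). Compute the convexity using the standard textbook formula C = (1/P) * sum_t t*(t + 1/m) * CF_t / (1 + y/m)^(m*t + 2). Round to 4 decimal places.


Answer: Convexity = 40.8977

Derivation:
Coupon per period c = face * coupon_rate / m = 23.500000
Periods per year m = 2; per-period yield y/m = 0.025000
Number of cashflows N = 14
Cashflows (t years, CF_t, discount factor 1/(1+y/m)^(m*t), PV):
  t = 0.5000: CF_t = 23.500000, DF = 0.975610, PV = 22.926829
  t = 1.0000: CF_t = 23.500000, DF = 0.951814, PV = 22.367638
  t = 1.5000: CF_t = 23.500000, DF = 0.928599, PV = 21.822086
  t = 2.0000: CF_t = 23.500000, DF = 0.905951, PV = 21.289840
  t = 2.5000: CF_t = 23.500000, DF = 0.883854, PV = 20.770576
  t = 3.0000: CF_t = 23.500000, DF = 0.862297, PV = 20.263976
  t = 3.5000: CF_t = 23.500000, DF = 0.841265, PV = 19.769733
  t = 4.0000: CF_t = 23.500000, DF = 0.820747, PV = 19.287544
  t = 4.5000: CF_t = 23.500000, DF = 0.800728, PV = 18.817117
  t = 5.0000: CF_t = 23.500000, DF = 0.781198, PV = 18.358162
  t = 5.5000: CF_t = 23.500000, DF = 0.762145, PV = 17.910402
  t = 6.0000: CF_t = 23.500000, DF = 0.743556, PV = 17.473563
  t = 6.5000: CF_t = 23.500000, DF = 0.725420, PV = 17.047379
  t = 7.0000: CF_t = 1023.500000, DF = 0.707727, PV = 724.358785
Price P = sum_t PV_t = 982.463632
Convexity numerator sum_t t*(t + 1/m) * CF_t / (1+y/m)^(m*t + 2):
  t = 0.5000: term = 10.911043
  t = 1.0000: term = 31.934760
  t = 1.5000: term = 62.311727
  t = 2.0000: term = 101.319882
  t = 2.5000: term = 148.272998
  t = 3.0000: term = 202.519216
  t = 3.5000: term = 263.439631
  t = 4.0000: term = 330.446924
  t = 4.5000: term = 402.984054
  t = 5.0000: term = 480.522991
  t = 5.5000: term = 562.563501
  t = 6.0000: term = 648.631975
  t = 6.5000: term = 738.280297
  t = 7.0000: term = 36196.393771
Convexity = (1/P) * sum = 40180.532769 / 982.463632 = 40.897730


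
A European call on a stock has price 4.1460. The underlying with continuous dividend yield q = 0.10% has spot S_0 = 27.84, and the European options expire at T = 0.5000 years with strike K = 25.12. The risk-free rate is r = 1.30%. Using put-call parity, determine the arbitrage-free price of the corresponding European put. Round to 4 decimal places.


Answer: Put price = 1.2772

Derivation:
Put-call parity: C - P = S_0 * exp(-qT) - K * exp(-rT).
S_0 * exp(-qT) = 27.8400 * 0.99950012 = 27.82608348
K * exp(-rT) = 25.1200 * 0.99352108 = 24.95724951
P = C - S*exp(-qT) + K*exp(-rT)
P = 4.1460 - 27.82608348 + 24.95724951 = 1.2772


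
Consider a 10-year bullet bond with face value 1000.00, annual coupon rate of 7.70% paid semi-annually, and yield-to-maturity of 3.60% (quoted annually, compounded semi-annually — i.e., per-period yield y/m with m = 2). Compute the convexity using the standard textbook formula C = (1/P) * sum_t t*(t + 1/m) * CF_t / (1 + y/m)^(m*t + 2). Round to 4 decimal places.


Answer: Convexity = 69.1368

Derivation:
Coupon per period c = face * coupon_rate / m = 38.500000
Periods per year m = 2; per-period yield y/m = 0.018000
Number of cashflows N = 20
Cashflows (t years, CF_t, discount factor 1/(1+y/m)^(m*t), PV):
  t = 0.5000: CF_t = 38.500000, DF = 0.982318, PV = 37.819253
  t = 1.0000: CF_t = 38.500000, DF = 0.964949, PV = 37.150544
  t = 1.5000: CF_t = 38.500000, DF = 0.947887, PV = 36.493658
  t = 2.0000: CF_t = 38.500000, DF = 0.931127, PV = 35.848387
  t = 2.5000: CF_t = 38.500000, DF = 0.914663, PV = 35.214525
  t = 3.0000: CF_t = 38.500000, DF = 0.898490, PV = 34.591872
  t = 3.5000: CF_t = 38.500000, DF = 0.882603, PV = 33.980228
  t = 4.0000: CF_t = 38.500000, DF = 0.866997, PV = 33.379398
  t = 4.5000: CF_t = 38.500000, DF = 0.851667, PV = 32.789193
  t = 5.0000: CF_t = 38.500000, DF = 0.836608, PV = 32.209423
  t = 5.5000: CF_t = 38.500000, DF = 0.821816, PV = 31.639905
  t = 6.0000: CF_t = 38.500000, DF = 0.807285, PV = 31.080457
  t = 6.5000: CF_t = 38.500000, DF = 0.793010, PV = 30.530901
  t = 7.0000: CF_t = 38.500000, DF = 0.778989, PV = 29.991062
  t = 7.5000: CF_t = 38.500000, DF = 0.765215, PV = 29.460768
  t = 8.0000: CF_t = 38.500000, DF = 0.751684, PV = 28.939850
  t = 8.5000: CF_t = 38.500000, DF = 0.738393, PV = 28.428144
  t = 9.0000: CF_t = 38.500000, DF = 0.725337, PV = 27.925485
  t = 9.5000: CF_t = 38.500000, DF = 0.712512, PV = 27.431714
  t = 10.0000: CF_t = 1038.500000, DF = 0.699914, PV = 726.860286
Price P = sum_t PV_t = 1341.765053
Convexity numerator sum_t t*(t + 1/m) * CF_t / (1+y/m)^(m*t + 2):
  t = 0.5000: term = 18.246829
  t = 1.0000: term = 53.772580
  t = 1.5000: term = 105.643576
  t = 2.0000: term = 172.959359
  t = 2.5000: term = 254.851707
  t = 3.0000: term = 350.483684
  t = 3.5000: term = 459.048701
  t = 4.0000: term = 579.769620
  t = 4.5000: term = 711.897864
  t = 5.0000: term = 854.712563
  t = 5.5000: term = 1007.519720
  t = 6.0000: term = 1169.651399
  t = 6.5000: term = 1340.464930
  t = 7.0000: term = 1519.342145
  t = 7.5000: term = 1705.688628
  t = 8.0000: term = 1898.932984
  t = 8.5000: term = 2098.526137
  t = 9.0000: term = 2303.940633
  t = 9.5000: term = 2514.669977
  t = 10.0000: term = 73645.240358
Convexity = (1/P) * sum = 92765.363393 / 1341.765053 = 69.136816


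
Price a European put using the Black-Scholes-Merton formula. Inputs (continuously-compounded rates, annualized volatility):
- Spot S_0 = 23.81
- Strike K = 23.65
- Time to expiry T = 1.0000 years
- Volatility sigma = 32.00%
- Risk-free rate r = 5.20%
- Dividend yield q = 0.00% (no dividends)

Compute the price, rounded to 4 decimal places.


d1 = (ln(S/K) + (r - q + 0.5*sigma^2) * T) / (sigma * sqrt(T)) = 0.34357045
d2 = d1 - sigma * sqrt(T) = 0.02357045
exp(-rT) = 0.94932887; exp(-qT) = 1.00000000
P = K * exp(-rT) * N(-d2) - S_0 * exp(-qT) * N(-d1)
N(-d1) = 0.36558467; N(-d2) = 0.49059762
P = 23.6500 * 0.94932887 * 0.49059762 - 23.8100 * 1.00000000 * 0.36558467 = 2.3101

Answer: Price = 2.3101


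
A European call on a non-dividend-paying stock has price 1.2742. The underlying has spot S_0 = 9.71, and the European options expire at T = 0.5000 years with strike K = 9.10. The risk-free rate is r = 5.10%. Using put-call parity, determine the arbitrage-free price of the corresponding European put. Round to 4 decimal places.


Put-call parity: C - P = S_0 * exp(-qT) - K * exp(-rT).
S_0 * exp(-qT) = 9.7100 * 1.00000000 = 9.71000000
K * exp(-rT) = 9.1000 * 0.97482238 = 8.87088365
P = C - S*exp(-qT) + K*exp(-rT)
P = 1.2742 - 9.71000000 + 8.87088365 = 0.4351

Answer: Put price = 0.4351


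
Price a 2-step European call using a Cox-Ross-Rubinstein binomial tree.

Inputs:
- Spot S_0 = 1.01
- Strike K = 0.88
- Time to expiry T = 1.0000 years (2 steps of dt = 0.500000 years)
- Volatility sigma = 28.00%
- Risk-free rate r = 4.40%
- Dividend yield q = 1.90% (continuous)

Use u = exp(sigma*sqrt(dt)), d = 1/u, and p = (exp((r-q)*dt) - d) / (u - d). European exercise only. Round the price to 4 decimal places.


dt = T/N = 0.500000
u = exp(sigma*sqrt(dt)) = 1.218950; d = 1/u = 0.820378
p = (exp((r-q)*dt) - d) / (u - d) = 0.482222
Discount per step: exp(-r*dt) = 0.978240
Stock lattice S(k, i) with i counting down-moves:
  k=0: S(0,0) = 1.0100
  k=1: S(1,0) = 1.2311; S(1,1) = 0.8286
  k=2: S(2,0) = 1.5007; S(2,1) = 1.0100; S(2,2) = 0.6798
Terminal payoffs V(N, i) = max(S_T - K, 0):
  V(2,0) = 0.620698; V(2,1) = 0.130000; V(2,2) = 0.000000
Backward induction: V(k, i) = exp(-r*dt) * [p * V(k+1, i) + (1-p) * V(k+1, i+1)].
  V(1,0) = exp(-r*dt) * [p*0.620698 + (1-p)*0.130000] = 0.358648
  V(1,1) = exp(-r*dt) * [p*0.130000 + (1-p)*0.000000] = 0.061325
  V(0,0) = exp(-r*dt) * [p*0.358648 + (1-p)*0.061325] = 0.200246

Answer: Price = V(0,0) = 0.2002


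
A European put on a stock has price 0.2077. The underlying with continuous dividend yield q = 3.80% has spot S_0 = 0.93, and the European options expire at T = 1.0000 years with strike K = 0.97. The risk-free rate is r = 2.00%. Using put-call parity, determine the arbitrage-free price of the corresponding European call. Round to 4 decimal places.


Answer: Call price = 0.1522

Derivation:
Put-call parity: C - P = S_0 * exp(-qT) - K * exp(-rT).
S_0 * exp(-qT) = 0.9300 * 0.96271294 = 0.89532304
K * exp(-rT) = 0.9700 * 0.98019867 = 0.95079271
C = P + S*exp(-qT) - K*exp(-rT)
C = 0.2077 + 0.89532304 - 0.95079271 = 0.1522


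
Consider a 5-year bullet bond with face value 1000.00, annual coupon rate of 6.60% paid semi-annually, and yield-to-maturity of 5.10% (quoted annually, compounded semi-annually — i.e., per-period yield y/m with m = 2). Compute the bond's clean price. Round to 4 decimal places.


Coupon per period c = face * coupon_rate / m = 33.000000
Periods per year m = 2; per-period yield y/m = 0.025500
Number of cashflows N = 10
Cashflows (t years, CF_t, discount factor 1/(1+y/m)^(m*t), PV):
  t = 0.5000: CF_t = 33.000000, DF = 0.975134, PV = 32.179425
  t = 1.0000: CF_t = 33.000000, DF = 0.950886, PV = 31.379254
  t = 1.5000: CF_t = 33.000000, DF = 0.927242, PV = 30.598980
  t = 2.0000: CF_t = 33.000000, DF = 0.904185, PV = 29.838108
  t = 2.5000: CF_t = 33.000000, DF = 0.881702, PV = 29.096156
  t = 3.0000: CF_t = 33.000000, DF = 0.859777, PV = 28.372653
  t = 3.5000: CF_t = 33.000000, DF = 0.838398, PV = 27.667141
  t = 4.0000: CF_t = 33.000000, DF = 0.817551, PV = 26.979172
  t = 4.5000: CF_t = 33.000000, DF = 0.797222, PV = 26.308310
  t = 5.0000: CF_t = 1033.000000, DF = 0.777398, PV = 803.052012
Price P = sum_t PV_t = 1065.471211

Answer: Price = 1065.4712


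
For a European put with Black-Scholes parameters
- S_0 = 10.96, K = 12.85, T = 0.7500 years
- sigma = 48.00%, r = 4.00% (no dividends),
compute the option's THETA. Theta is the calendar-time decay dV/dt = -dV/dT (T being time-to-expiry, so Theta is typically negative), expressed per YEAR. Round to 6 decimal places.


d1 = -0.1026998593; d2 = -0.5183920531
phi(d1) = 0.3968439440; exp(-qT) = 1.0000000000; exp(-rT) = 0.9704455335
Theta = -S*exp(-qT)*phi(d1)*sigma/(2*sqrt(T)) + r*K*exp(-rT)*N(-d2) - q*S*exp(-qT)*N(-d1)
N(-d1) = 0.5408994073; N(-d2) = 0.6979076209; sqrt(T) = 0.8660254038
Term 1 = -10.9600 * 1.0000000000 * 0.3968439440 * 0.4800 / (2 * 0.8660254038) = -1.2053437529
Term 2 = 0.0400 * 12.8500 * 0.9704455335 * 0.6979076209 = 0.3481226054
Term 3 = 0 (no dividend yield, q = 0)
Theta = -1.2053437529 + (0.3481226054) + (0.0000000000) = -0.857221

Answer: Theta = -0.857221


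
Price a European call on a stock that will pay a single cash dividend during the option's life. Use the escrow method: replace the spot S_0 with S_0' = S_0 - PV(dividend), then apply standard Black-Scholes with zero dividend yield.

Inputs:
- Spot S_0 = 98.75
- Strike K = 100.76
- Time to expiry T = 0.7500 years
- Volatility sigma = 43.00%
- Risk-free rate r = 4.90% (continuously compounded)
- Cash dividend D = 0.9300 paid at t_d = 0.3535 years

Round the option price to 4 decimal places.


PV(D) = D * exp(-r * t_d) = 0.9300 * 0.98282765 = 0.91402972
S_0' = S_0 - PV(D) = 98.7500 - 0.91402972 = 97.83597028
d1 = (ln(S_0'/K) + (r + sigma^2/2)*T) / (sigma*sqrt(T)) = 0.20580081
d2 = d1 - sigma*sqrt(T) = -0.16659012
exp(-rT) = 0.96391708
N(d1) = 0.58152674; N(d2) = 0.43384629
C = S_0' * N(d1) - K * exp(-rT) * N(d2) = 97.83597028 * 0.58152674 - 100.7600 * 0.96391708 * 0.43384629 = 14.7572

Answer: Price = 14.7572


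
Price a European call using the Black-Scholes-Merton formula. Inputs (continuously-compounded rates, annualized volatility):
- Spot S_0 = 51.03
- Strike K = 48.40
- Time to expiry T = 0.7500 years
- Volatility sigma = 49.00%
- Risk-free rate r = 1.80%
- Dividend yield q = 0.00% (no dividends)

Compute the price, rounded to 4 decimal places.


d1 = (ln(S/K) + (r - q + 0.5*sigma^2) * T) / (sigma * sqrt(T)) = 0.36868264
d2 = d1 - sigma * sqrt(T) = -0.05566981
exp(-rT) = 0.98659072; exp(-qT) = 1.00000000
C = S_0 * exp(-qT) * N(d1) - K * exp(-rT) * N(d2)
N(d1) = 0.64381786; N(d2) = 0.47780243
C = 51.0300 * 1.00000000 * 0.64381786 - 48.4000 * 0.98659072 * 0.47780243 = 10.0385

Answer: Price = 10.0385


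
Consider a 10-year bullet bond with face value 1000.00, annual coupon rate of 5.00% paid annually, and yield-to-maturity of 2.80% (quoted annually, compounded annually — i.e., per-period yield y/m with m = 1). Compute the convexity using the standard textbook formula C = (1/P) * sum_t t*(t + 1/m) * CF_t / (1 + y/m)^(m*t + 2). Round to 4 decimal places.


Answer: Convexity = 80.5384

Derivation:
Coupon per period c = face * coupon_rate / m = 50.000000
Periods per year m = 1; per-period yield y/m = 0.028000
Number of cashflows N = 10
Cashflows (t years, CF_t, discount factor 1/(1+y/m)^(m*t), PV):
  t = 1.0000: CF_t = 50.000000, DF = 0.972763, PV = 48.638132
  t = 2.0000: CF_t = 50.000000, DF = 0.946267, PV = 47.313358
  t = 3.0000: CF_t = 50.000000, DF = 0.920493, PV = 46.024668
  t = 4.0000: CF_t = 50.000000, DF = 0.895422, PV = 44.771077
  t = 5.0000: CF_t = 50.000000, DF = 0.871033, PV = 43.551632
  t = 6.0000: CF_t = 50.000000, DF = 0.847308, PV = 42.365401
  t = 7.0000: CF_t = 50.000000, DF = 0.824230, PV = 41.211479
  t = 8.0000: CF_t = 50.000000, DF = 0.801780, PV = 40.088987
  t = 9.0000: CF_t = 50.000000, DF = 0.779941, PV = 38.997069
  t = 10.0000: CF_t = 1050.000000, DF = 0.758698, PV = 796.632743
Price P = sum_t PV_t = 1189.594546
Convexity numerator sum_t t*(t + 1/m) * CF_t / (1+y/m)^(m*t + 2):
  t = 1.0000: term = 92.049335
  t = 2.0000: term = 268.626464
  t = 3.0000: term = 522.619581
  t = 4.0000: term = 847.308010
  t = 5.0000: term = 1236.344373
  t = 6.0000: term = 1683.737472
  t = 7.0000: term = 2183.835892
  t = 8.0000: term = 2731.312260
  t = 9.0000: term = 3321.148176
  t = 10.0000: term = 82921.014781
Convexity = (1/P) * sum = 95807.996345 / 1189.594546 = 80.538362


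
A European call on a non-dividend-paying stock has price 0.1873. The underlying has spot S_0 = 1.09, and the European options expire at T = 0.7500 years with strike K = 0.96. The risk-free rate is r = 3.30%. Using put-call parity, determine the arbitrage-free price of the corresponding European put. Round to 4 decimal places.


Put-call parity: C - P = S_0 * exp(-qT) - K * exp(-rT).
S_0 * exp(-qT) = 1.0900 * 1.00000000 = 1.09000000
K * exp(-rT) = 0.9600 * 0.97555377 = 0.93653162
P = C - S*exp(-qT) + K*exp(-rT)
P = 0.1873 - 1.09000000 + 0.93653162 = 0.0338

Answer: Put price = 0.0338


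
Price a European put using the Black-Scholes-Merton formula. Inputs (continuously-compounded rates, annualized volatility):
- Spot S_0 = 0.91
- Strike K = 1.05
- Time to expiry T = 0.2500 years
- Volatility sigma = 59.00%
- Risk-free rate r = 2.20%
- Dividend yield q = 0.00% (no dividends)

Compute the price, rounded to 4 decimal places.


d1 = (ln(S/K) + (r - q + 0.5*sigma^2) * T) / (sigma * sqrt(T)) = -0.31894354
d2 = d1 - sigma * sqrt(T) = -0.61394354
exp(-rT) = 0.99451510; exp(-qT) = 1.00000000
P = K * exp(-rT) * N(-d2) - S_0 * exp(-qT) * N(-d1)
N(-d1) = 0.62511534; N(-d2) = 0.73037368
P = 1.0500 * 0.99451510 * 0.73037368 - 0.9100 * 1.00000000 * 0.62511534 = 0.1938

Answer: Price = 0.1938


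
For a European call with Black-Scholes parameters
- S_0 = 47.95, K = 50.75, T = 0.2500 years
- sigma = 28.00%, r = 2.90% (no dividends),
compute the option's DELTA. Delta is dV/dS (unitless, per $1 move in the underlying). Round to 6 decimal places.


d1 = -0.2835915471; d2 = -0.4235915471
phi(d1) = 0.3832182472; exp(-qT) = 1.0000000000; exp(-rT) = 0.9927762179
N(d1) = 0.3883617079
Delta = exp(-qT) * N(d1) = 1.0000000000 * 0.3883617079 = 0.388362

Answer: Delta = 0.388362


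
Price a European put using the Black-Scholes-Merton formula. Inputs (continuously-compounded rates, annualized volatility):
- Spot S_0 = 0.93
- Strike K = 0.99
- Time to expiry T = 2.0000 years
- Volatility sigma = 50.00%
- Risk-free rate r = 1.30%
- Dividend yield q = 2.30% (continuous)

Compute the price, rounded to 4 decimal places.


Answer: Price = 0.2959

Derivation:
d1 = (ln(S/K) + (r - q + 0.5*sigma^2) * T) / (sigma * sqrt(T)) = 0.23685198
d2 = d1 - sigma * sqrt(T) = -0.47025480
exp(-rT) = 0.97433509; exp(-qT) = 0.95504196
P = K * exp(-rT) * N(-d2) - S_0 * exp(-qT) * N(-d1)
N(-d1) = 0.40638581; N(-d2) = 0.68091351
P = 0.9900 * 0.97433509 * 0.68091351 - 0.9300 * 0.95504196 * 0.40638581 = 0.2959


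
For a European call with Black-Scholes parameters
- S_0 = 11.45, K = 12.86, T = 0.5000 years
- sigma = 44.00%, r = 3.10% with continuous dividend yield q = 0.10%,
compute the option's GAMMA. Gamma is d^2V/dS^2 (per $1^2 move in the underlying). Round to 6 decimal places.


Answer: Gamma = 0.110335

Derivation:
d1 = -0.1694870312; d2 = -0.4806140150
phi(d1) = 0.3932532549; exp(-qT) = 0.9995001250; exp(-rT) = 0.9846195068
Gamma = exp(-qT) * phi(d1) / (S * sigma * sqrt(T)) = 0.9995001250 * 0.3932532549 / (11.4500 * 0.4400 * 0.7071067812) = 0.110335


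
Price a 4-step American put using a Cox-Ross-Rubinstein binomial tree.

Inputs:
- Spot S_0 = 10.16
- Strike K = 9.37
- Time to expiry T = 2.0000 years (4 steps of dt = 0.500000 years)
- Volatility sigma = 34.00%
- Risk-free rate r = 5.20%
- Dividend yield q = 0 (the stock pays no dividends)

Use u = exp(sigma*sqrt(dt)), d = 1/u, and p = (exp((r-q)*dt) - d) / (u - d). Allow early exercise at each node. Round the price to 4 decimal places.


dt = T/N = 0.500000
u = exp(sigma*sqrt(dt)) = 1.271778; d = 1/u = 0.786300
p = (exp((r-q)*dt) - d) / (u - d) = 0.494442
Discount per step: exp(-r*dt) = 0.974335
Stock lattice S(k, i) with i counting down-moves:
  k=0: S(0,0) = 10.1600
  k=1: S(1,0) = 12.9213; S(1,1) = 7.9888
  k=2: S(2,0) = 16.4330; S(2,1) = 10.1600; S(2,2) = 6.2816
  k=3: S(3,0) = 20.8991; S(3,1) = 12.9213; S(3,2) = 7.9888; S(3,3) = 4.9392
  k=4: S(4,0) = 26.5791; S(4,1) = 16.4330; S(4,2) = 10.1600; S(4,3) = 6.2816; S(4,4) = 3.8837
Terminal payoffs V(N, i) = max(K - S_T, 0):
  V(4,0) = 0.000000; V(4,1) = 0.000000; V(4,2) = 0.000000; V(4,3) = 3.088393; V(4,4) = 5.486281
Backward induction: V(k, i) = exp(-r*dt) * [p * V(k+1, i) + (1-p) * V(k+1, i+1)]; then take max(V_cont, immediate exercise) for American.
  V(3,0) = exp(-r*dt) * [p*0.000000 + (1-p)*0.000000] = 0.000000; exercise = 0.000000; V(3,0) = max -> 0.000000
  V(3,1) = exp(-r*dt) * [p*0.000000 + (1-p)*0.000000] = 0.000000; exercise = 0.000000; V(3,1) = max -> 0.000000
  V(3,2) = exp(-r*dt) * [p*0.000000 + (1-p)*3.088393] = 1.521291; exercise = 1.381187; V(3,2) = max -> 1.521291
  V(3,3) = exp(-r*dt) * [p*3.088393 + (1-p)*5.486281] = 4.190289; exercise = 4.430770; V(3,3) = max -> 4.430770
  V(2,0) = exp(-r*dt) * [p*0.000000 + (1-p)*0.000000] = 0.000000; exercise = 0.000000; V(2,0) = max -> 0.000000
  V(2,1) = exp(-r*dt) * [p*0.000000 + (1-p)*1.521291] = 0.749363; exercise = 0.000000; V(2,1) = max -> 0.749363
  V(2,2) = exp(-r*dt) * [p*1.521291 + (1-p)*4.430770] = 2.915408; exercise = 3.088393; V(2,2) = max -> 3.088393
  V(1,0) = exp(-r*dt) * [p*0.000000 + (1-p)*0.749363] = 0.369124; exercise = 0.000000; V(1,0) = max -> 0.369124
  V(1,1) = exp(-r*dt) * [p*0.749363 + (1-p)*3.088393] = 1.882298; exercise = 1.381187; V(1,1) = max -> 1.882298
  V(0,0) = exp(-r*dt) * [p*0.369124 + (1-p)*1.882298] = 1.105015; exercise = 0.000000; V(0,0) = max -> 1.105015

Answer: Price = V(0,0) = 1.1050


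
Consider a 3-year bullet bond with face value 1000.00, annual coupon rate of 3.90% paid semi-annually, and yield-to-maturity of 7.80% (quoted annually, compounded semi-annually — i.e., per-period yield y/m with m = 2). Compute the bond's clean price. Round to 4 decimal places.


Answer: Price = 897.4447

Derivation:
Coupon per period c = face * coupon_rate / m = 19.500000
Periods per year m = 2; per-period yield y/m = 0.039000
Number of cashflows N = 6
Cashflows (t years, CF_t, discount factor 1/(1+y/m)^(m*t), PV):
  t = 0.5000: CF_t = 19.500000, DF = 0.962464, PV = 18.768046
  t = 1.0000: CF_t = 19.500000, DF = 0.926337, PV = 18.063567
  t = 1.5000: CF_t = 19.500000, DF = 0.891566, PV = 17.385531
  t = 2.0000: CF_t = 19.500000, DF = 0.858100, PV = 16.732946
  t = 2.5000: CF_t = 19.500000, DF = 0.825890, PV = 16.104857
  t = 3.0000: CF_t = 1019.500000, DF = 0.794889, PV = 810.389760
Price P = sum_t PV_t = 897.444708


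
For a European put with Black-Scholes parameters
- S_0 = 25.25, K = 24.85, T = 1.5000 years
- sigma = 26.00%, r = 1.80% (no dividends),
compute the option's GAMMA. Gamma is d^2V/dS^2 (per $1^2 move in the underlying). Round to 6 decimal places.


Answer: Gamma = 0.047516

Derivation:
d1 = 0.2941535805; d2 = -0.0242800860
phi(d1) = 0.3820507989; exp(-qT) = 1.0000000000; exp(-rT) = 0.9733612415
Gamma = exp(-qT) * phi(d1) / (S * sigma * sqrt(T)) = 1.0000000000 * 0.3820507989 / (25.2500 * 0.2600 * 1.2247448714) = 0.047516


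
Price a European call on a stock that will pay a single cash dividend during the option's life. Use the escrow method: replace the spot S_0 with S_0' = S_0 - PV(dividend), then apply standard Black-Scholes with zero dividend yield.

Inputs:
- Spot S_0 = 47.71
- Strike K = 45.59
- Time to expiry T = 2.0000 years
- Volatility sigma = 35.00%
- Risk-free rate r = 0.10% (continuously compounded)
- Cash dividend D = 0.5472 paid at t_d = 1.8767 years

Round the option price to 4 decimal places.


PV(D) = D * exp(-r * t_d) = 0.5472 * 0.99812506 = 0.54617403
S_0' = S_0 - PV(D) = 47.7100 - 0.54617403 = 47.16382597
d1 = (ln(S_0'/K) + (r + sigma^2/2)*T) / (sigma*sqrt(T)) = 0.32009473
d2 = d1 - sigma*sqrt(T) = -0.17488002
exp(-rT) = 0.99800200
N(d1) = 0.62555174; N(d2) = 0.43058695
C = S_0' * N(d1) - K * exp(-rT) * N(d2) = 47.16382597 * 0.62555174 - 45.5900 * 0.99800200 * 0.43058695 = 9.9122

Answer: Price = 9.9122


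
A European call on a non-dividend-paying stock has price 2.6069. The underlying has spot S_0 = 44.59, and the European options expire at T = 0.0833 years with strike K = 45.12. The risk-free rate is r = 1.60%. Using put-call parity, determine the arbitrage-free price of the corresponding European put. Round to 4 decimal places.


Put-call parity: C - P = S_0 * exp(-qT) - K * exp(-rT).
S_0 * exp(-qT) = 44.5900 * 1.00000000 = 44.59000000
K * exp(-rT) = 45.1200 * 0.99866809 = 45.05990412
P = C - S*exp(-qT) + K*exp(-rT)
P = 2.6069 - 44.59000000 + 45.05990412 = 3.0768

Answer: Put price = 3.0768


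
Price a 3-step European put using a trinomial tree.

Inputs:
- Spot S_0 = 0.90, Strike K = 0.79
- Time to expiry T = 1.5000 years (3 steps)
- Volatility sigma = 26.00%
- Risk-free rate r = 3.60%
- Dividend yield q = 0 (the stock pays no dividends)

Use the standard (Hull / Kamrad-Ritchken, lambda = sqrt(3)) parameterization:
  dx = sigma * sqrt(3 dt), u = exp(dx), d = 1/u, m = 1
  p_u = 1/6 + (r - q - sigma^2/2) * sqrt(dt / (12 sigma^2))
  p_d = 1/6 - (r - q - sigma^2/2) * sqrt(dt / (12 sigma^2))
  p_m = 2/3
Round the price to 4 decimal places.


dt = T/N = 0.500000; dx = sigma*sqrt(3*dt) = 0.318434
u = exp(dx) = 1.374972; d = 1/u = 0.727287
p_u = 0.168394, p_m = 0.666667, p_d = 0.164939
Discount per step: exp(-r*dt) = 0.982161
Stock lattice S(k, j) with j the centered position index:
  k=0: S(0,+0) = 0.9000
  k=1: S(1,-1) = 0.6546; S(1,+0) = 0.9000; S(1,+1) = 1.2375
  k=2: S(2,-2) = 0.4761; S(2,-1) = 0.6546; S(2,+0) = 0.9000; S(2,+1) = 1.2375; S(2,+2) = 1.7015
  k=3: S(3,-3) = 0.3462; S(3,-2) = 0.4761; S(3,-1) = 0.6546; S(3,+0) = 0.9000; S(3,+1) = 1.2375; S(3,+2) = 1.7015; S(3,+3) = 2.3395
Terminal payoffs V(N, j) = max(K - S_T, 0):
  V(3,-3) = 0.443773; V(3,-2) = 0.313948; V(3,-1) = 0.135441; V(3,+0) = 0.000000; V(3,+1) = 0.000000; V(3,+2) = 0.000000; V(3,+3) = 0.000000
Backward induction: V(k, j) = exp(-r*dt) * [p_u * V(k+1, j+1) + p_m * V(k+1, j) + p_d * V(k+1, j-1)]
  V(2,-2) = exp(-r*dt) * [p_u*0.135441 + p_m*0.313948 + p_d*0.443773] = 0.299856
  V(2,-1) = exp(-r*dt) * [p_u*0.000000 + p_m*0.135441 + p_d*0.313948] = 0.139542
  V(2,+0) = exp(-r*dt) * [p_u*0.000000 + p_m*0.000000 + p_d*0.135441] = 0.021941
  V(2,+1) = exp(-r*dt) * [p_u*0.000000 + p_m*0.000000 + p_d*0.000000] = 0.000000
  V(2,+2) = exp(-r*dt) * [p_u*0.000000 + p_m*0.000000 + p_d*0.000000] = 0.000000
  V(1,-1) = exp(-r*dt) * [p_u*0.021941 + p_m*0.139542 + p_d*0.299856] = 0.143573
  V(1,+0) = exp(-r*dt) * [p_u*0.000000 + p_m*0.021941 + p_d*0.139542] = 0.036972
  V(1,+1) = exp(-r*dt) * [p_u*0.000000 + p_m*0.000000 + p_d*0.021941] = 0.003554
  V(0,+0) = exp(-r*dt) * [p_u*0.003554 + p_m*0.036972 + p_d*0.143573] = 0.048055

Answer: Price = V(0,0) = 0.0481


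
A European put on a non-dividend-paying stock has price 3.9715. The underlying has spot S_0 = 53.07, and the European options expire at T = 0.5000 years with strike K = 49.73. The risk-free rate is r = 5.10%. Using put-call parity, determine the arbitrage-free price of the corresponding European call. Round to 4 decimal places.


Put-call parity: C - P = S_0 * exp(-qT) - K * exp(-rT).
S_0 * exp(-qT) = 53.0700 * 1.00000000 = 53.07000000
K * exp(-rT) = 49.7300 * 0.97482238 = 48.47791691
C = P + S*exp(-qT) - K*exp(-rT)
C = 3.9715 + 53.07000000 - 48.47791691 = 8.5636

Answer: Call price = 8.5636


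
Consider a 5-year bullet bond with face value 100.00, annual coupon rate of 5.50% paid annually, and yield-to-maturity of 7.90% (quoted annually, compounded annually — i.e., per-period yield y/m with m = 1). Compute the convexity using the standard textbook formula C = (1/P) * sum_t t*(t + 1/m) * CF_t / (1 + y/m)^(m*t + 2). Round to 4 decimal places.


Answer: Convexity = 22.1999

Derivation:
Coupon per period c = face * coupon_rate / m = 5.500000
Periods per year m = 1; per-period yield y/m = 0.079000
Number of cashflows N = 5
Cashflows (t years, CF_t, discount factor 1/(1+y/m)^(m*t), PV):
  t = 1.0000: CF_t = 5.500000, DF = 0.926784, PV = 5.097312
  t = 2.0000: CF_t = 5.500000, DF = 0.858929, PV = 4.724108
  t = 3.0000: CF_t = 5.500000, DF = 0.796041, PV = 4.378228
  t = 4.0000: CF_t = 5.500000, DF = 0.737758, PV = 4.057672
  t = 5.0000: CF_t = 105.500000, DF = 0.683743, PV = 72.134867
Price P = sum_t PV_t = 90.392187
Convexity numerator sum_t t*(t + 1/m) * CF_t / (1+y/m)^(m*t + 2):
  t = 1.0000: term = 8.756456
  t = 2.0000: term = 24.346030
  t = 3.0000: term = 45.127026
  t = 4.0000: term = 69.705014
  t = 5.0000: term = 1858.761214
Convexity = (1/P) * sum = 2006.695739 / 90.392187 = 22.199880


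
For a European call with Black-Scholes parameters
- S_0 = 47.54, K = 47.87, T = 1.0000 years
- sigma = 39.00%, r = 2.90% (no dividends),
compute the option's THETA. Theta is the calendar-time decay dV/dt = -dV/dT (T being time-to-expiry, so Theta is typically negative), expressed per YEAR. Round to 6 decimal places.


Answer: Theta = -4.183137

Derivation:
d1 = 0.2516216885; d2 = -0.1383783115
phi(d1) = 0.3865108765; exp(-qT) = 1.0000000000; exp(-rT) = 0.9714164645
Theta = -S*exp(-qT)*phi(d1)*sigma/(2*sqrt(T)) - r*K*exp(-rT)*N(d2) + q*S*exp(-qT)*N(d1)
N(d1) = 0.5993332536; N(d2) = 0.4449707185; sqrt(T) = 1.0000000000
Term 1 = -47.5400 * 1.0000000000 * 0.3865108765 * 0.3900 / (2 * 1.0000000000) = -3.5830717784
Term 2 = -0.0290 * 47.8700 * 0.9714164645 * 0.4449707185 = -0.6000650304
Term 3 = 0 (no dividend yield, q = 0)
Theta = -3.5830717784 + (-0.6000650304) + (0.0000000000) = -4.183137


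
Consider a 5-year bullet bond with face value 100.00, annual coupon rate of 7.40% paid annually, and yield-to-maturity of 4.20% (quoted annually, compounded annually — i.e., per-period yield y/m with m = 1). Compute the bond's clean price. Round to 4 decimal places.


Answer: Price = 114.1661

Derivation:
Coupon per period c = face * coupon_rate / m = 7.400000
Periods per year m = 1; per-period yield y/m = 0.042000
Number of cashflows N = 5
Cashflows (t years, CF_t, discount factor 1/(1+y/m)^(m*t), PV):
  t = 1.0000: CF_t = 7.400000, DF = 0.959693, PV = 7.101727
  t = 2.0000: CF_t = 7.400000, DF = 0.921010, PV = 6.815477
  t = 3.0000: CF_t = 7.400000, DF = 0.883887, PV = 6.540765
  t = 4.0000: CF_t = 7.400000, DF = 0.848260, PV = 6.277126
  t = 5.0000: CF_t = 107.400000, DF = 0.814069, PV = 87.431048
Price P = sum_t PV_t = 114.166145


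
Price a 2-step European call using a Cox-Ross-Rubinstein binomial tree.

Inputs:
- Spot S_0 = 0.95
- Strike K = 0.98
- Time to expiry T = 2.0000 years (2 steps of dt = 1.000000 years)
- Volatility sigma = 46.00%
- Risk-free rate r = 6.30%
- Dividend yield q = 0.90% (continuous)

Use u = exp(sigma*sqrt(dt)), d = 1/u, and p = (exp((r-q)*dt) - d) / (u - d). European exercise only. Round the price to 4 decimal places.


Answer: Price = V(0,0) = 0.2453

Derivation:
dt = T/N = 1.000000
u = exp(sigma*sqrt(dt)) = 1.584074; d = 1/u = 0.631284
p = (exp((r-q)*dt) - d) / (u - d) = 0.445220
Discount per step: exp(-r*dt) = 0.938943
Stock lattice S(k, i) with i counting down-moves:
  k=0: S(0,0) = 0.9500
  k=1: S(1,0) = 1.5049; S(1,1) = 0.5997
  k=2: S(2,0) = 2.3838; S(2,1) = 0.9500; S(2,2) = 0.3786
Terminal payoffs V(N, i) = max(S_T - K, 0):
  V(2,0) = 1.403826; V(2,1) = 0.000000; V(2,2) = 0.000000
Backward induction: V(k, i) = exp(-r*dt) * [p * V(k+1, i) + (1-p) * V(k+1, i+1)].
  V(1,0) = exp(-r*dt) * [p*1.403826 + (1-p)*0.000000] = 0.586850
  V(1,1) = exp(-r*dt) * [p*0.000000 + (1-p)*0.000000] = 0.000000
  V(0,0) = exp(-r*dt) * [p*0.586850 + (1-p)*0.000000] = 0.245324


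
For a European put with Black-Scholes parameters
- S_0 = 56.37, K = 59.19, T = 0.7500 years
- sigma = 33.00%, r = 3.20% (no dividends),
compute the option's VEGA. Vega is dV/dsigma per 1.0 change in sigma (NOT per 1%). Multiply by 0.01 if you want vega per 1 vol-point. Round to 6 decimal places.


d1 = 0.0560624376; d2 = -0.2297259457
phi(d1) = 0.3983158356; exp(-qT) = 1.0000000000; exp(-rT) = 0.9762857098
Vega = S * exp(-qT) * phi(d1) * sqrt(T) = 56.3700 * 1.0000000000 * 0.3983158356 * 0.8660254038 = 19.444924

Answer: Vega = 19.444924


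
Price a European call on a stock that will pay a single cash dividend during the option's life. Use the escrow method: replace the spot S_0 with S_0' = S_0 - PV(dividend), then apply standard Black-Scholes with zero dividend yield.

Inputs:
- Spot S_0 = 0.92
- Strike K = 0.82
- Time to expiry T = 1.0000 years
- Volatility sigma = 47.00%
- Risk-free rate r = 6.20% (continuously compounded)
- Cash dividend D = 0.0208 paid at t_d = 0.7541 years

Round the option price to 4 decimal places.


Answer: Price = 0.2282

Derivation:
PV(D) = D * exp(-r * t_d) = 0.0208 * 0.95432194 = 0.01984990
S_0' = S_0 - PV(D) = 0.9200 - 0.01984990 = 0.90015010
d1 = (ln(S_0'/K) + (r + sigma^2/2)*T) / (sigma*sqrt(T)) = 0.56533445
d2 = d1 - sigma*sqrt(T) = 0.09533445
exp(-rT) = 0.93988289
N(d1) = 0.71407685; N(d2) = 0.53797541
C = S_0' * N(d1) - K * exp(-rT) * N(d2) = 0.90015010 * 0.71407685 - 0.8200 * 0.93988289 * 0.53797541 = 0.2282


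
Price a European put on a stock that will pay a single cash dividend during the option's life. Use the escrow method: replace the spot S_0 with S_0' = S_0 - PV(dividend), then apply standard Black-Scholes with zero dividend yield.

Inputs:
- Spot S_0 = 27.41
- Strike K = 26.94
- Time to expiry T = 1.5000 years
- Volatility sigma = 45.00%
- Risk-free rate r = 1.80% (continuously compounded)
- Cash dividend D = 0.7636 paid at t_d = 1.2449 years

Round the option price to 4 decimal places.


PV(D) = D * exp(-r * t_d) = 0.7636 * 0.97784100 = 0.74667939
S_0' = S_0 - PV(D) = 27.4100 - 0.74667939 = 26.66332061
d1 = (ln(S_0'/K) + (r + sigma^2/2)*T) / (sigma*sqrt(T)) = 0.30582640
d2 = d1 - sigma*sqrt(T) = -0.24530879
exp(-rT) = 0.97336124
N(-d1) = 0.37986841; N(-d2) = 0.59689133
P = K * exp(-rT) * N(-d2) - S_0' * N(-d1) = 26.9400 * 0.97336124 * 0.59689133 - 26.66332061 * 0.37986841 = 5.5233

Answer: Price = 5.5233


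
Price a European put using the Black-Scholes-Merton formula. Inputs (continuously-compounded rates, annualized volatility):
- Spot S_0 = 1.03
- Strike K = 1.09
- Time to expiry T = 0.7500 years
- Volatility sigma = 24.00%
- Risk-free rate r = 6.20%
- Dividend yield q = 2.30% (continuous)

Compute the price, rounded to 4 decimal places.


d1 = (ln(S/K) + (r - q + 0.5*sigma^2) * T) / (sigma * sqrt(T)) = -0.02775560
d2 = d1 - sigma * sqrt(T) = -0.23560170
exp(-rT) = 0.95456456; exp(-qT) = 0.98289793
P = K * exp(-rT) * N(-d2) - S_0 * exp(-qT) * N(-d1)
N(-d1) = 0.51107146; N(-d2) = 0.59312912
P = 1.0900 * 0.95456456 * 0.59312912 - 1.0300 * 0.98289793 * 0.51107146 = 0.0997

Answer: Price = 0.0997


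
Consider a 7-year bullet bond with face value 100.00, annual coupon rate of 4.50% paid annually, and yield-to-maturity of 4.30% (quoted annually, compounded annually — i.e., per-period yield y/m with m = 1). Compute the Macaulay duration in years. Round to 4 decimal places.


Coupon per period c = face * coupon_rate / m = 4.500000
Periods per year m = 1; per-period yield y/m = 0.043000
Number of cashflows N = 7
Cashflows (t years, CF_t, discount factor 1/(1+y/m)^(m*t), PV):
  t = 1.0000: CF_t = 4.500000, DF = 0.958773, PV = 4.314477
  t = 2.0000: CF_t = 4.500000, DF = 0.919245, PV = 4.136604
  t = 3.0000: CF_t = 4.500000, DF = 0.881347, PV = 3.966063
  t = 4.0000: CF_t = 4.500000, DF = 0.845012, PV = 3.802553
  t = 5.0000: CF_t = 4.500000, DF = 0.810174, PV = 3.645784
  t = 6.0000: CF_t = 4.500000, DF = 0.776773, PV = 3.495479
  t = 7.0000: CF_t = 104.500000, DF = 0.744749, PV = 77.826255
Price P = sum_t PV_t = 101.187215
Macaulay numerator sum_t t * PV_t:
  t * PV_t at t = 1.0000: 4.314477
  t * PV_t at t = 2.0000: 8.273207
  t * PV_t at t = 3.0000: 11.898188
  t * PV_t at t = 4.0000: 15.210212
  t * PV_t at t = 5.0000: 18.228922
  t * PV_t at t = 6.0000: 20.972872
  t * PV_t at t = 7.0000: 544.783783
Macaulay duration D = (sum_t t * PV_t) / P = 623.681662 / 101.187215 = 6.163641

Answer: Macaulay duration = 6.1636 years


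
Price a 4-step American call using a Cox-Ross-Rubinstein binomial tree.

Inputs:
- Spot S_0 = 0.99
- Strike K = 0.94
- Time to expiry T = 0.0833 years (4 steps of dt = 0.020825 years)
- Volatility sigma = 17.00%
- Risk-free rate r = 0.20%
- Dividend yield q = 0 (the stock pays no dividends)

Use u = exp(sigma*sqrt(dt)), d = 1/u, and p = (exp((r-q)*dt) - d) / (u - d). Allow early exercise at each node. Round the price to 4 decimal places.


Answer: Price = V(0,0) = 0.0529

Derivation:
dt = T/N = 0.020825
u = exp(sigma*sqrt(dt)) = 1.024836; d = 1/u = 0.975766
p = (exp((r-q)*dt) - d) / (u - d) = 0.494716
Discount per step: exp(-r*dt) = 0.999958
Stock lattice S(k, i) with i counting down-moves:
  k=0: S(0,0) = 0.9900
  k=1: S(1,0) = 1.0146; S(1,1) = 0.9660
  k=2: S(2,0) = 1.0398; S(2,1) = 0.9900; S(2,2) = 0.9426
  k=3: S(3,0) = 1.0656; S(3,1) = 1.0146; S(3,2) = 0.9660; S(3,3) = 0.9198
  k=4: S(4,0) = 1.0921; S(4,1) = 1.0398; S(4,2) = 0.9900; S(4,3) = 0.9426; S(4,4) = 0.8975
Terminal payoffs V(N, i) = max(S_T - K, 0):
  V(4,0) = 0.152075; V(4,1) = 0.099786; V(4,2) = 0.050000; V(4,3) = 0.002598; V(4,4) = 0.000000
Backward induction: V(k, i) = exp(-r*dt) * [p * V(k+1, i) + (1-p) * V(k+1, i+1)]; then take max(V_cont, immediate exercise) for American.
  V(3,0) = exp(-r*dt) * [p*0.152075 + (1-p)*0.099786] = 0.125649; exercise = 0.125610; V(3,0) = max -> 0.125649
  V(3,1) = exp(-r*dt) * [p*0.099786 + (1-p)*0.050000] = 0.074627; exercise = 0.074588; V(3,1) = max -> 0.074627
  V(3,2) = exp(-r*dt) * [p*0.050000 + (1-p)*0.002598] = 0.026047; exercise = 0.026008; V(3,2) = max -> 0.026047
  V(3,3) = exp(-r*dt) * [p*0.002598 + (1-p)*0.000000] = 0.001285; exercise = 0.000000; V(3,3) = max -> 0.001285
  V(2,0) = exp(-r*dt) * [p*0.125649 + (1-p)*0.074627] = 0.099864; exercise = 0.099786; V(2,0) = max -> 0.099864
  V(2,1) = exp(-r*dt) * [p*0.074627 + (1-p)*0.026047] = 0.050078; exercise = 0.050000; V(2,1) = max -> 0.050078
  V(2,2) = exp(-r*dt) * [p*0.026047 + (1-p)*0.001285] = 0.013535; exercise = 0.002598; V(2,2) = max -> 0.013535
  V(1,0) = exp(-r*dt) * [p*0.099864 + (1-p)*0.050078] = 0.074705; exercise = 0.074588; V(1,0) = max -> 0.074705
  V(1,1) = exp(-r*dt) * [p*0.050078 + (1-p)*0.013535] = 0.031612; exercise = 0.026008; V(1,1) = max -> 0.031612
  V(0,0) = exp(-r*dt) * [p*0.074705 + (1-p)*0.031612] = 0.052929; exercise = 0.050000; V(0,0) = max -> 0.052929


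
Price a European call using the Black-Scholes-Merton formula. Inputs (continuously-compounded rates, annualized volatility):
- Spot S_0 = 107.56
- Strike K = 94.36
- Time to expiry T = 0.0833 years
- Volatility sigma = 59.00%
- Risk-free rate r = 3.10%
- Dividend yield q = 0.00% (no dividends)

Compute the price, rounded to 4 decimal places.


Answer: Price = 15.5568

Derivation:
d1 = (ln(S/K) + (r - q + 0.5*sigma^2) * T) / (sigma * sqrt(T)) = 0.86920682
d2 = d1 - sigma * sqrt(T) = 0.69892256
exp(-rT) = 0.99742103; exp(-qT) = 1.00000000
C = S_0 * exp(-qT) * N(d1) - K * exp(-rT) * N(d2)
N(d1) = 0.80763299; N(d2) = 0.75769978
C = 107.5600 * 1.00000000 * 0.80763299 - 94.3600 * 0.99742103 * 0.75769978 = 15.5568


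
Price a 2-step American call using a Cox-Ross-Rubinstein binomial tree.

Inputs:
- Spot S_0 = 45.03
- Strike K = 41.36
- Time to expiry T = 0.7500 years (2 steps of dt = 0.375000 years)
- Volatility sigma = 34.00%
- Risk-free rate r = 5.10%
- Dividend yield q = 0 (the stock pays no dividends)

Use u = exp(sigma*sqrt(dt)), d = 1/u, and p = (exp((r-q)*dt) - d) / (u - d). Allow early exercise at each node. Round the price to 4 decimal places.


Answer: Price = V(0,0) = 8.0952

Derivation:
dt = T/N = 0.375000
u = exp(sigma*sqrt(dt)) = 1.231468; d = 1/u = 0.812039
p = (exp((r-q)*dt) - d) / (u - d) = 0.494172
Discount per step: exp(-r*dt) = 0.981057
Stock lattice S(k, i) with i counting down-moves:
  k=0: S(0,0) = 45.0300
  k=1: S(1,0) = 55.4530; S(1,1) = 36.5661
  k=2: S(2,0) = 68.2886; S(2,1) = 45.0300; S(2,2) = 29.6931
Terminal payoffs V(N, i) = max(S_T - K, 0):
  V(2,0) = 26.928556; V(2,1) = 3.670000; V(2,2) = 0.000000
Backward induction: V(k, i) = exp(-r*dt) * [p * V(k+1, i) + (1-p) * V(k+1, i+1)]; then take max(V_cont, immediate exercise) for American.
  V(1,0) = exp(-r*dt) * [p*26.928556 + (1-p)*3.670000] = 14.876480; exercise = 14.092986; V(1,0) = max -> 14.876480
  V(1,1) = exp(-r*dt) * [p*3.670000 + (1-p)*0.000000] = 1.779256; exercise = 0.000000; V(1,1) = max -> 1.779256
  V(0,0) = exp(-r*dt) * [p*14.876480 + (1-p)*1.779256] = 8.095228; exercise = 3.670000; V(0,0) = max -> 8.095228
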